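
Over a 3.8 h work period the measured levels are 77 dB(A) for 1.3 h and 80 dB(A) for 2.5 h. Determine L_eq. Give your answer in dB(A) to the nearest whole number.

L_eq = 10·log₁₀[(1/T)·Σ tᵢ·10^(Lᵢ/10)] with T = 3.8 h.
Σ tᵢ·10^(Lᵢ/10) = 1.3·10^(77/10) + 2.5·10^(80/10) = 3.152e+08.
L_eq = 10·log₁₀(3.152e+08/3.8) = 79.19 dB(A).

79 dB(A)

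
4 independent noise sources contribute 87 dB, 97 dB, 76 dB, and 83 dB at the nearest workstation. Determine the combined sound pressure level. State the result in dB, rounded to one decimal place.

97.6 dB

Incoherent sources combine by intensity addition: L_total = 10·log₁₀(Σ 10^(L_i/10)).
Σ 10^(L/10) = 10^(87/10) + 10^(97/10) + 10^(76/10) + 10^(83/10) = 5.752e+09.
L_total = 10·log₁₀(5.752e+09) = 97.60 dB.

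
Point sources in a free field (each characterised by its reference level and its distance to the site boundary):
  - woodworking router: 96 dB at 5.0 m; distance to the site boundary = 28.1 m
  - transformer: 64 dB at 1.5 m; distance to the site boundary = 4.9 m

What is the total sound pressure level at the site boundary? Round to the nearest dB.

81 dB

Propagate each source to the receiver with L = L_ref − 20·log₁₀(r/r_ref), then add intensities.
woodworking router: 96 − 20·log₁₀(28.1/5.0) = 96 − 14.99 = 81.01 dB.
transformer: 64 − 20·log₁₀(4.9/1.5) = 64 − 10.28 = 53.72 dB.
Σ 10^(L/10) = 1.263e+08 → L_total = 10·log₁₀(1.263e+08) = 81.01 dB.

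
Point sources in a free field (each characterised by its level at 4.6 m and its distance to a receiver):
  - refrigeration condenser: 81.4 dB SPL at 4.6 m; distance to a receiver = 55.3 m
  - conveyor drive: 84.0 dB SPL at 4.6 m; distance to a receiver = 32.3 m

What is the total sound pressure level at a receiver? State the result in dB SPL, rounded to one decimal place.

Apply inverse-square spreading to bring every level to the receiver, then sum 10^(L/10).
refrigeration condenser: 81.4 − 20·log₁₀(55.3/4.6) = 81.4 − 21.60 = 59.80 dB SPL.
conveyor drive: 84.0 − 20·log₁₀(32.3/4.6) = 84.0 − 16.93 = 67.07 dB SPL.
Σ 10^(L/10) = 6.050e+06 → L_total = 10·log₁₀(6.050e+06) = 67.82 dB SPL.

67.8 dB SPL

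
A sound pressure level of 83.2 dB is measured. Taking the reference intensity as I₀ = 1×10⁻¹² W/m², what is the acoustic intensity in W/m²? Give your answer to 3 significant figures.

I = I₀·10^(L/10) = 10⁻¹² × 10^(83.2/10) = 10^(-3.680).

0.000209 W/m²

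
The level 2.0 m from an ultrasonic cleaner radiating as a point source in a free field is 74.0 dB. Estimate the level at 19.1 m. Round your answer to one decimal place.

54.4 dB

For a point source, L₂ = L₁ − 20·log₁₀(r₂/r₁).
L₂ = 74.0 − 20·log₁₀(19.1/2.0) = 74.0 − 19.600 = 54.40 dB.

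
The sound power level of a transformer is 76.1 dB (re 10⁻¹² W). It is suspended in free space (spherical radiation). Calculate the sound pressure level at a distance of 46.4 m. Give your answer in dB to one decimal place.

The power spreads over a sphere of area 4π·r², so L_p = L_w − 10·log₁₀(4π·r²).
4π·r² = 2.705e+04 m², 10·log₁₀ of that is 44.322 dB.
L_p = 76.1 − 44.322 = 31.78 dB.

31.8 dB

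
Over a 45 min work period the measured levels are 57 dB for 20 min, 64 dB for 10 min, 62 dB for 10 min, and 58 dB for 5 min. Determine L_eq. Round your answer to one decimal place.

L_eq = 10·log₁₀[(1/T)·Σ tᵢ·10^(Lᵢ/10)] with T = 45 min.
Σ tᵢ·10^(Lᵢ/10) = 20·10^(57/10) + 10·10^(64/10) + 10·10^(62/10) + 5·10^(58/10) = 5.415e+07.
L_eq = 10·log₁₀(5.415e+07/45) = 60.80 dB.

60.8 dB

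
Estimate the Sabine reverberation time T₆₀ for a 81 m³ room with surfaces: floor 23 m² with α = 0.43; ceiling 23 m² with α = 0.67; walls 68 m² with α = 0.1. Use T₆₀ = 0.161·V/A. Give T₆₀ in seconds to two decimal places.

0.41 s

Summing Sᵢαᵢ: 23·0.43 + 23·0.67 + 68·0.1 = 32.10 m².
T₆₀ = 0.161 × 81 / 32.10 = 0.406 s.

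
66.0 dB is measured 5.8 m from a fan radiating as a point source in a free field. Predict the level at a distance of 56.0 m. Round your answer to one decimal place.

For a point source, L₂ = L₁ − 20·log₁₀(r₂/r₁).
L₂ = 66.0 − 20·log₁₀(56.0/5.8) = 66.0 − 19.695 = 46.30 dB.

46.3 dB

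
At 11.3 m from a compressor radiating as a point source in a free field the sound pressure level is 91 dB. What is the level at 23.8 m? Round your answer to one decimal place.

For a point source, L₂ = L₁ − 20·log₁₀(r₂/r₁).
L₂ = 91 − 20·log₁₀(23.8/11.3) = 91 − 6.470 = 84.53 dB.

84.5 dB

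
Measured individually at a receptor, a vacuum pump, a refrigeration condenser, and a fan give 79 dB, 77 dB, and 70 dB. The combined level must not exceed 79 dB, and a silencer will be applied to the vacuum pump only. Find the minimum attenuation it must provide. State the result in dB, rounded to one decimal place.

6.1 dB

The untreated sources together contribute 10^(77/10) + 10^(70/10) = 6.012e+07, i.e. 77.79 dB.
The limit corresponds to 10^(79/10) = 7.943e+07; subtracting the fixed part leaves 1.931e+07 for the vacuum pump, i.e. 72.86 dB.
Required insertion loss = 79 − 72.86 = 6.14 dB.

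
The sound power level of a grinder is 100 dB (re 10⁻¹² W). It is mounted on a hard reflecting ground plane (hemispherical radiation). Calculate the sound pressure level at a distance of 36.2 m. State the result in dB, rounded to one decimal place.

60.8 dB

The power spreads over a hemisphere of area 2π·r², so L_p = L_w − 10·log₁₀(2π·r²).
2π·r² = 8234 m², 10·log₁₀ of that is 39.156 dB.
L_p = 100 − 39.156 = 60.84 dB.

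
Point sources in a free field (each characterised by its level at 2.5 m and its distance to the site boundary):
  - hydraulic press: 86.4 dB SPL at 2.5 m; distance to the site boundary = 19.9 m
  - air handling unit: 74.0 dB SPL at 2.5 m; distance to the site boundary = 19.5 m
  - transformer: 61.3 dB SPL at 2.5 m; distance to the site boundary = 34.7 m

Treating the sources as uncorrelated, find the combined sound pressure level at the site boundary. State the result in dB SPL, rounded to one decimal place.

Propagate each source to the receiver with L = L_ref − 20·log₁₀(r/r_ref), then add intensities.
hydraulic press: 86.4 − 20·log₁₀(19.9/2.5) = 86.4 − 18.02 = 68.38 dB SPL.
air handling unit: 74.0 − 20·log₁₀(19.5/2.5) = 74.0 − 17.84 = 56.16 dB SPL.
transformer: 61.3 − 20·log₁₀(34.7/2.5) = 61.3 − 22.85 = 38.45 dB SPL.
Σ 10^(L/10) = 7.309e+06 → L_total = 10·log₁₀(7.309e+06) = 68.64 dB SPL.

68.6 dB SPL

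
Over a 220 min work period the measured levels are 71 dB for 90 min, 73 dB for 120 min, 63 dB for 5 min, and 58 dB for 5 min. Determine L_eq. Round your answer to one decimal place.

72.1 dB

Weight each interval's intensity by its duration and average over T = 220 min:
Σ tᵢ·10^(Lᵢ/10) = 90·10^(71/10) + 120·10^(73/10) + 5·10^(63/10) + 5·10^(58/10) = 3.540e+09.
L_eq = 10·log₁₀(3.540e+09/220) = 72.07 dB.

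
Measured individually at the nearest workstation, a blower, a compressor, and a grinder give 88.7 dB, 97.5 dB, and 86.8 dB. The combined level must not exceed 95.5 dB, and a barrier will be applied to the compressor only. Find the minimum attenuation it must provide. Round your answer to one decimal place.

Fixed contribution from the other sources: Σ 10^(L/10) = 10^(88.7/10) + 10^(86.8/10) = 1.220e+09 (90.86 dB).
The limit corresponds to 10^(95.5/10) = 3.548e+09; subtracting the fixed part leaves 2.328e+09 for the compressor, i.e. 93.67 dB.
Required insertion loss = 97.5 − 93.67 = 3.83 dB.

3.8 dB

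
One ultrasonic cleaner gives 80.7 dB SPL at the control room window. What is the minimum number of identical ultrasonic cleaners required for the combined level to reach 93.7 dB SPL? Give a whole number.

N identical sources give L₁ + 10·log₁₀ N, so require 10·log₁₀ N ≥ 93.7 − 80.7 = 13.0 dB.
N ≥ 10^(13.0/10) = 19.953, so N = 20.

20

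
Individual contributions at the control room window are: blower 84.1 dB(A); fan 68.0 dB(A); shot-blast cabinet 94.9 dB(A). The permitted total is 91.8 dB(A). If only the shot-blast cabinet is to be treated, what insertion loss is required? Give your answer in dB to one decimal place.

3.9 dB

Fixed contribution from the other sources: Σ 10^(L/10) = 10^(84.1/10) + 10^(68.0/10) = 2.633e+08 (84.21 dB(A)).
To meet 91.8 dB(A) overall, the treated shot-blast cabinet may contribute at most 10^(91.8/10) − 2.633e+08 = 1.250e+09, i.e. 90.97 dB(A).
Required insertion loss = 94.9 − 90.97 = 3.93 dB.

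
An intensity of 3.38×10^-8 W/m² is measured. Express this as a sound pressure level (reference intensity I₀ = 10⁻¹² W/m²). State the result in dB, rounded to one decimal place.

L = 10·log₁₀(I/I₀) = 10·log₁₀(3.38×10^-8/10⁻¹²) = 10·log₁₀(3.38×10^4).
L = 10·(0.5289 + 4) = 45.29 dB.

45.3 dB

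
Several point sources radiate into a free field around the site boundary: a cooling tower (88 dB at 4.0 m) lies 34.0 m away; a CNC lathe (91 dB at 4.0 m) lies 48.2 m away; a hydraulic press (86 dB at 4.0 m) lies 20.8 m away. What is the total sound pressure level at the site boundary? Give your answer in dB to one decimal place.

First find each source's level at the receiver (point-source: −20·log₁₀(r/r_ref)), then combine on an intensity basis.
cooling tower: 88 − 20·log₁₀(34.0/4.0) = 88 − 18.59 = 69.41 dB.
CNC lathe: 91 − 20·log₁₀(48.2/4.0) = 91 − 21.62 = 69.38 dB.
hydraulic press: 86 − 20·log₁₀(20.8/4.0) = 86 − 14.32 = 71.68 dB.
Σ 10^(L/10) = 3.213e+07 → L_total = 10·log₁₀(3.213e+07) = 75.07 dB.

75.1 dB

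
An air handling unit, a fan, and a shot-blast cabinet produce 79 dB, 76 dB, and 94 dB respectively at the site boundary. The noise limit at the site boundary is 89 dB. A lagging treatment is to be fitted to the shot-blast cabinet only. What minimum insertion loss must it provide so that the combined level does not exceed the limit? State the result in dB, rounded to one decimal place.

5.7 dB

Fixed contribution from the other sources: Σ 10^(L/10) = 10^(79/10) + 10^(76/10) = 1.192e+08 (80.76 dB).
The limit corresponds to 10^(89/10) = 7.943e+08; subtracting the fixed part leaves 6.751e+08 for the shot-blast cabinet, i.e. 88.29 dB.
Required insertion loss = 94 − 88.29 = 5.71 dB.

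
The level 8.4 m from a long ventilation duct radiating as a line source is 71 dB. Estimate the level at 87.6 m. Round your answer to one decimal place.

60.8 dB

Cylindrical spreading from a line source gives a 10·log₁₀(r₂/r₁) drop.
L₂ = 71 − 10·log₁₀(87.6/8.4) = 71 − 10.182 = 60.82 dB.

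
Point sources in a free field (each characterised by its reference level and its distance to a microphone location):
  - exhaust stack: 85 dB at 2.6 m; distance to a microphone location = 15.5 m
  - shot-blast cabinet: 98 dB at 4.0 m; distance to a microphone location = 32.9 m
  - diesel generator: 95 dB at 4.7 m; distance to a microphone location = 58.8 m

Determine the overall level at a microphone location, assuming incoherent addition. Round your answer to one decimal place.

80.9 dB

Propagate each source to the receiver with L = L_ref − 20·log₁₀(r/r_ref), then add intensities.
exhaust stack: 85 − 20·log₁₀(15.5/2.6) = 85 − 15.51 = 69.49 dB.
shot-blast cabinet: 98 − 20·log₁₀(32.9/4.0) = 98 − 18.30 = 79.70 dB.
diesel generator: 95 − 20·log₁₀(58.8/4.7) = 95 − 21.95 = 73.05 dB.
Σ 10^(L/10) = 1.224e+08 → L_total = 10·log₁₀(1.224e+08) = 80.88 dB.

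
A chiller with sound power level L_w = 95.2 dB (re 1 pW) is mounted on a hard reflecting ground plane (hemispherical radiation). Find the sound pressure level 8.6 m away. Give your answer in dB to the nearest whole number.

The power spreads over a hemisphere of area 2π·r², so L_p = L_w − 10·log₁₀(2π·r²).
2π·r² = 464.7 m², 10·log₁₀ of that is 26.672 dB.
L_p = 95.2 − 26.672 = 68.53 dB.

69 dB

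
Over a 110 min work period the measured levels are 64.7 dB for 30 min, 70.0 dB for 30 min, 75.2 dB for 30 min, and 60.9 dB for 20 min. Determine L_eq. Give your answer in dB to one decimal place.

The energy average is taken in the linear domain: L_eq = 10·log₁₀[(Σ tᵢ·10^(Lᵢ/10))/T], T = 110 min.
Σ tᵢ·10^(Lᵢ/10) = 30·10^(64.7/10) + 30·10^(70.0/10) + 30·10^(75.2/10) + 20·10^(60.9/10) = 1.407e+09.
L_eq = 10·log₁₀(1.407e+09/110) = 71.07 dB.

71.1 dB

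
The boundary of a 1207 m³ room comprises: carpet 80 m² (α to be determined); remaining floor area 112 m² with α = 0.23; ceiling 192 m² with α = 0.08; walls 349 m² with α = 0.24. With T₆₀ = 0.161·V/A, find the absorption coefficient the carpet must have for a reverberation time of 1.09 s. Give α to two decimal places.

0.67

A = 0.161·V/T₆₀ = 0.161·1207/1.09 = 178.28 m² sabins.
Absorption from the other surfaces = 112·0.23 + 192·0.08 + 349·0.24 = 124.88 m², so the carpet must supply 53.40 m² over 80 m².
α = 53.40/80 = 0.668.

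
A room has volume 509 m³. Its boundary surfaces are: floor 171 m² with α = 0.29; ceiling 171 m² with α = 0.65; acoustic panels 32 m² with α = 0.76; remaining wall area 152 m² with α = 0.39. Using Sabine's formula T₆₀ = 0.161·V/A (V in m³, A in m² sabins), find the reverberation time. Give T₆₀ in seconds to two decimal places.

Total absorption A = 171·0.29 + 171·0.65 + 32·0.76 + 152·0.39 = 244.34 m² sabins.
T₆₀ = 0.161·V/A = 0.161·509/244.34 = 0.335 s.

0.34 s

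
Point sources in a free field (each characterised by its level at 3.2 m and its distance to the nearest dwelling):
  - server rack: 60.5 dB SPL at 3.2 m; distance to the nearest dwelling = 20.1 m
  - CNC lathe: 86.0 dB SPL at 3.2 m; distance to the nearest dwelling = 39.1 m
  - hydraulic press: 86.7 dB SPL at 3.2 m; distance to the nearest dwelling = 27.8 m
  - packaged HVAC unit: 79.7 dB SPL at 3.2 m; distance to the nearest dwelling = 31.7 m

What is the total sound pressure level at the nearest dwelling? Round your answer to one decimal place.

Apply inverse-square spreading to bring every level to the receiver, then sum 10^(L/10).
server rack: 60.5 − 20·log₁₀(20.1/3.2) = 60.5 − 15.96 = 44.54 dB SPL.
CNC lathe: 86.0 − 20·log₁₀(39.1/3.2) = 86.0 − 21.74 = 64.26 dB SPL.
hydraulic press: 86.7 − 20·log₁₀(27.8/3.2) = 86.7 − 18.78 = 67.92 dB SPL.
packaged HVAC unit: 79.7 − 20·log₁₀(31.7/3.2) = 79.7 − 19.92 = 59.78 dB SPL.
Σ 10^(L/10) = 9.843e+06 → L_total = 10·log₁₀(9.843e+06) = 69.93 dB SPL.

69.9 dB SPL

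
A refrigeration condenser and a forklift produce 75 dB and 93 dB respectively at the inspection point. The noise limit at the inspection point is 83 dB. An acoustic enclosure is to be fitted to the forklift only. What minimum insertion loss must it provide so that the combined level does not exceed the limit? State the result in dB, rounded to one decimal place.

Fixed contribution from the other source: Σ 10^(L/10) = 10^(75/10) = 3.162e+07 (75.00 dB).
The limit corresponds to 10^(83/10) = 1.995e+08; subtracting the fixed part leaves 1.679e+08 for the forklift, i.e. 82.25 dB.
Required insertion loss = 93 − 82.25 = 10.75 dB.

10.7 dB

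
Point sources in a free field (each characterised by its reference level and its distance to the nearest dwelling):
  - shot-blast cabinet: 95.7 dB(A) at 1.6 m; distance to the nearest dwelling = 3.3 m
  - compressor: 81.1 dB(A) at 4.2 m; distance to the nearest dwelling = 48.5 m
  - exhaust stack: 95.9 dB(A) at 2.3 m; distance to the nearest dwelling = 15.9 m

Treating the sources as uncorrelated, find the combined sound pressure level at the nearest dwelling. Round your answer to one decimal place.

89.8 dB(A)

First find each source's level at the receiver (point-source: −20·log₁₀(r/r_ref)), then combine on an intensity basis.
shot-blast cabinet: 95.7 − 20·log₁₀(3.3/1.6) = 95.7 − 6.29 = 89.41 dB(A).
compressor: 81.1 − 20·log₁₀(48.5/4.2) = 81.1 − 21.25 = 59.85 dB(A).
exhaust stack: 95.9 − 20·log₁₀(15.9/2.3) = 95.9 − 16.79 = 79.11 dB(A).
Σ 10^(L/10) = 9.558e+08 → L_total = 10·log₁₀(9.558e+08) = 89.80 dB(A).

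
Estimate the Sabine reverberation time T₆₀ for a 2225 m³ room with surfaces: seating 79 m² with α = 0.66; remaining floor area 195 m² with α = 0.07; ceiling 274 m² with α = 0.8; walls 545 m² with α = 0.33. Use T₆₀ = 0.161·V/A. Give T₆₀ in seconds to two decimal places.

A = Σ Sᵢαᵢ = 79·0.66 + 195·0.07 + 274·0.8 + 545·0.33 = 464.84 m².
T₆₀ = 0.161·V/A = 0.161·2225/464.84 = 0.771 s.

0.77 s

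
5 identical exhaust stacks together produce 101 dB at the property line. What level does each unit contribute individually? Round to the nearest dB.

94 dB

For N identical incoherent sources L_total = L₁ + 10·log₁₀ N, so L₁ = 101 − 10·log₁₀(5) = 101 − 6.990.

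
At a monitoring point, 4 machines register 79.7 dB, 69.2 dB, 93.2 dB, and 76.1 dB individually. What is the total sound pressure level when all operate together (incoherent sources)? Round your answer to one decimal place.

93.5 dB

Incoherent sources combine by intensity addition: L_total = 10·log₁₀(Σ 10^(L_i/10)).
Σ 10^(L/10) = 10^(79.7/10) + 10^(69.2/10) + 10^(93.2/10) + 10^(76.1/10) = 2.232e+09.
L_total = 10·log₁₀(2.232e+09) = 93.49 dB.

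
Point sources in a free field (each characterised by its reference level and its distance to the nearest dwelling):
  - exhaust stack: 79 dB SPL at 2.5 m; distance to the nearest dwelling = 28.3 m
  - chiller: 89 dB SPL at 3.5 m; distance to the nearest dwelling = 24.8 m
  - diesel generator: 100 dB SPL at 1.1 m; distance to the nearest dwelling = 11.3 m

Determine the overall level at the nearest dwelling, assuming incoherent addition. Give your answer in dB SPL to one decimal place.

80.5 dB SPL

Propagate each source to the receiver with L = L_ref − 20·log₁₀(r/r_ref), then add intensities.
exhaust stack: 79 − 20·log₁₀(28.3/2.5) = 79 − 21.08 = 57.92 dB SPL.
chiller: 89 − 20·log₁₀(24.8/3.5) = 89 − 17.01 = 71.99 dB SPL.
diesel generator: 100 − 20·log₁₀(11.3/1.1) = 100 − 20.23 = 79.77 dB SPL.
Σ 10^(L/10) = 1.112e+08 → L_total = 10·log₁₀(1.112e+08) = 80.46 dB SPL.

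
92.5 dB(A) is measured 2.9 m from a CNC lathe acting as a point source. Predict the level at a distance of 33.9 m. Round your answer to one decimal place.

71.1 dB(A)

Point-source attenuation: ΔL = 20·log₁₀(r₂/r₁) = 20·log₁₀(33.9/2.9) = 21.356 dB.
L₂ = 92.5 − 20·log₁₀(33.9/2.9) = 92.5 − 21.356 = 71.14 dB(A).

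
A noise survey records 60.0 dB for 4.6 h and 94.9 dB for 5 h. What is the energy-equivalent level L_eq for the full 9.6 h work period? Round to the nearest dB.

L_eq = 10·log₁₀[(1/T)·Σ tᵢ·10^(Lᵢ/10)] with T = 9.6 h.
Σ tᵢ·10^(Lᵢ/10) = 4.6·10^(60.0/10) + 5·10^(94.9/10) = 1.546e+10.
L_eq = 10·log₁₀(1.546e+10/9.6) = 92.07 dB.

92 dB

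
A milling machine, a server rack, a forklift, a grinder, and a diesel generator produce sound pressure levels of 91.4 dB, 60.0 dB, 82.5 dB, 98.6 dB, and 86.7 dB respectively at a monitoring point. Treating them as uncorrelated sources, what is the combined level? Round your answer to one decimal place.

For uncorrelated sources the intensities add, so convert each level to linear form, sum, and take 10·log₁₀ of the total.
Σ 10^(L/10) = 10^(91.4/10) + 10^(60.0/10) + 10^(82.5/10) + 10^(98.6/10) + 10^(86.7/10) = 9.271e+09.
L_total = 10·log₁₀(9.271e+09) = 99.67 dB.

99.7 dB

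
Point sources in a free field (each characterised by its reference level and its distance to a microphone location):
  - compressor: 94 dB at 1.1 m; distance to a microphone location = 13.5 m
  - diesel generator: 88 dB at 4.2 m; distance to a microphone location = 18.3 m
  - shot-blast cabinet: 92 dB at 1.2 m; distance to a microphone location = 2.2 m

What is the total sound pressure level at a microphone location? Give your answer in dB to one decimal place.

Propagate each source to the receiver with L = L_ref − 20·log₁₀(r/r_ref), then add intensities.
compressor: 94 − 20·log₁₀(13.5/1.1) = 94 − 21.78 = 72.22 dB.
diesel generator: 88 − 20·log₁₀(18.3/4.2) = 88 − 12.78 = 75.22 dB.
shot-blast cabinet: 92 − 20·log₁₀(2.2/1.2) = 92 − 5.26 = 86.74 dB.
Σ 10^(L/10) = 5.215e+08 → L_total = 10·log₁₀(5.215e+08) = 87.17 dB.

87.2 dB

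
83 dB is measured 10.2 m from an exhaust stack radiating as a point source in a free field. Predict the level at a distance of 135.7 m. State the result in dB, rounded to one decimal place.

Spherical spreading from a point source gives a 20·log₁₀(r₂/r₁) drop.
L₂ = 83 − 20·log₁₀(135.7/10.2) = 83 − 22.480 = 60.52 dB.

60.5 dB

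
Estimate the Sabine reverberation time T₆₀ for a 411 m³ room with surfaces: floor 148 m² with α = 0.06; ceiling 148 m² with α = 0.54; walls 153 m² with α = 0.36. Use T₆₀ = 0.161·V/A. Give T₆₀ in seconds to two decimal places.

0.46 s

A = Σ Sᵢαᵢ = 148·0.06 + 148·0.54 + 153·0.36 = 143.88 m².
T₆₀ = 0.161 × 411 / 143.88 = 0.460 s.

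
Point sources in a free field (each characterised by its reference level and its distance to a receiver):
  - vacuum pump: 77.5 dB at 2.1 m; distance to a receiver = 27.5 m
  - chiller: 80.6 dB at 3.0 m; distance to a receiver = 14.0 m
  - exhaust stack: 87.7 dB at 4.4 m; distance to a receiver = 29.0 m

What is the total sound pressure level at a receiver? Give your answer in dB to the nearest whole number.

73 dB

Apply inverse-square spreading to bring every level to the receiver, then sum 10^(L/10).
vacuum pump: 77.5 − 20·log₁₀(27.5/2.1) = 77.5 − 22.34 = 55.16 dB.
chiller: 80.6 − 20·log₁₀(14.0/3.0) = 80.6 − 13.38 = 67.22 dB.
exhaust stack: 87.7 − 20·log₁₀(29.0/4.4) = 87.7 − 16.38 = 71.32 dB.
Σ 10^(L/10) = 1.916e+07 → L_total = 10·log₁₀(1.916e+07) = 72.82 dB.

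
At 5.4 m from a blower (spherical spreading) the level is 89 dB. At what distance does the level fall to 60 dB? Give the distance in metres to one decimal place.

For a point source L₁ − L₂ = 20·log₁₀(r₂/r₁), so r₂ = r₁·10^((L₁−L₂)/20).
r₂ = 5.4·10^((89−60)/20) = 5.4·10^(29.0/20) = 152.19 m.

152.2 m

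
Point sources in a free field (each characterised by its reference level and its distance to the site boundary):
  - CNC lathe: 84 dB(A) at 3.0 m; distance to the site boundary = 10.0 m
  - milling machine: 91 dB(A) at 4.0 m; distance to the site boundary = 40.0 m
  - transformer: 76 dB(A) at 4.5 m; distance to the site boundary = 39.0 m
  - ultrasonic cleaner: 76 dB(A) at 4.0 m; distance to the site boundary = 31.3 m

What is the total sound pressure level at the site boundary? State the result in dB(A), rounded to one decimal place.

Apply inverse-square spreading to bring every level to the receiver, then sum 10^(L/10).
CNC lathe: 84 − 20·log₁₀(10.0/3.0) = 84 − 10.46 = 73.54 dB(A).
milling machine: 91 − 20·log₁₀(40.0/4.0) = 91 − 20.00 = 71.00 dB(A).
transformer: 76 − 20·log₁₀(39.0/4.5) = 76 − 18.76 = 57.24 dB(A).
ultrasonic cleaner: 76 − 20·log₁₀(31.3/4.0) = 76 − 17.87 = 58.13 dB(A).
Σ 10^(L/10) = 3.638e+07 → L_total = 10·log₁₀(3.638e+07) = 75.61 dB(A).

75.6 dB(A)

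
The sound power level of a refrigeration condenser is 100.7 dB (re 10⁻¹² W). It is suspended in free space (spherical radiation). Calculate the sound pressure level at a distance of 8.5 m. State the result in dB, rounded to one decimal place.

Free-field spherical radiation: L_p = L_w − 10·log₁₀(4π·r²), r = 8.5 m.
4π·r² = 907.9 m², 10·log₁₀ of that is 29.580 dB.
L_p = 100.7 − 29.580 = 71.12 dB.

71.1 dB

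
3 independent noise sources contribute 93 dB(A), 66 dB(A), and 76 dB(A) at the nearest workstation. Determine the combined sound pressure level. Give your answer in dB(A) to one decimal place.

Incoherent sources combine by intensity addition: L_total = 10·log₁₀(Σ 10^(L_i/10)).
Σ 10^(L/10) = 10^(93/10) + 10^(66/10) + 10^(76/10) = 2.039e+09.
L_total = 10·log₁₀(2.039e+09) = 93.09 dB(A).

93.1 dB(A)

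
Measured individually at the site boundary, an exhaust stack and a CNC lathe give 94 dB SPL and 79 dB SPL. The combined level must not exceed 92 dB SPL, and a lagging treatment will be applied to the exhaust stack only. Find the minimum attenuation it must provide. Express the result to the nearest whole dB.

2 dB

The untreated sources together contribute 10^(79/10) = 7.943e+07, i.e. 79.00 dB SPL.
To meet 92 dB SPL overall, the treated exhaust stack may contribute at most 10^(92/10) − 7.943e+07 = 1.505e+09, i.e. 91.78 dB SPL.
So the exhaust stack must be reduced from 94 to 91.78 dB SPL: IL = 2.22 dB.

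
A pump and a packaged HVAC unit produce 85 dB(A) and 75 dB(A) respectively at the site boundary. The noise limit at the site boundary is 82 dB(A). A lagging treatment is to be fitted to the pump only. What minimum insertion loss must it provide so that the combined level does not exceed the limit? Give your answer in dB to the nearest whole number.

4 dB

The untreated sources together contribute 10^(75/10) = 3.162e+07, i.e. 75.00 dB(A).
To meet 82 dB(A) overall, the treated pump may contribute at most 10^(82/10) − 3.162e+07 = 1.269e+08, i.e. 81.03 dB(A).
Required insertion loss = 85 − 81.03 = 3.97 dB.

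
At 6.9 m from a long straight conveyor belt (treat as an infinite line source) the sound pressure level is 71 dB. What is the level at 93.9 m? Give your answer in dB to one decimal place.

For a line source, L₂ = L₁ − 10·log₁₀(r₂/r₁).
L₂ = 71 − 10·log₁₀(93.9/6.9) = 71 − 11.338 = 59.66 dB.

59.7 dB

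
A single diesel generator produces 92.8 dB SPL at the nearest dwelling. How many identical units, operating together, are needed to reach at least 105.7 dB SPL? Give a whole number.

The shortfall is 105.7 − 92.8 = 12.9 dB, and N units add 10·log₁₀ N, so need 10·log₁₀ N ≥ 12.9.
N ≥ 10^(12.9/10) = 19.498, so N = 20.

20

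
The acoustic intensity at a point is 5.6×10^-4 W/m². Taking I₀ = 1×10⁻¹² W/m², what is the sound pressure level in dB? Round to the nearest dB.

I/I₀ = 5.6×10^-4/10⁻¹² = 5.6×10^8, and L = 10·log₁₀(I/I₀).
L = 10·(0.7482 + 8) = 87.48 dB.

87 dB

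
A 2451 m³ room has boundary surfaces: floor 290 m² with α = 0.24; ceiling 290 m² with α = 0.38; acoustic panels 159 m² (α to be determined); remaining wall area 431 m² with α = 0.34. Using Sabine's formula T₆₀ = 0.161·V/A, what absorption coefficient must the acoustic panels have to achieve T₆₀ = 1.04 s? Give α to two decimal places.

From T₆₀ = 0.161·V/A, the target T₆₀ = 1.04 s needs A = 0.161·2451/1.04 = 379.43 m².
Absorption from the other surfaces = 290·0.24 + 290·0.38 + 431·0.34 = 326.34 m², so the acoustic panels must supply 53.09 m² over 159 m².
α = 53.09/159 = 0.334.

0.33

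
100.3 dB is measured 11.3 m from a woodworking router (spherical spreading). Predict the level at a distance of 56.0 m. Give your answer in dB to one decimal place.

86.4 dB

Spherical spreading from a point source gives a 20·log₁₀(r₂/r₁) drop.
L₂ = 100.3 − 20·log₁₀(56.0/11.3) = 100.3 − 13.902 = 86.40 dB.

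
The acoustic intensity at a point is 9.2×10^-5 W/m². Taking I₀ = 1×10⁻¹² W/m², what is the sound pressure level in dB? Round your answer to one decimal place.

I/I₀ = 9.2×10^-5/10⁻¹² = 9.2×10^7, and L = 10·log₁₀(I/I₀).
L = 10·(0.9638 + 7) = 79.64 dB.

79.6 dB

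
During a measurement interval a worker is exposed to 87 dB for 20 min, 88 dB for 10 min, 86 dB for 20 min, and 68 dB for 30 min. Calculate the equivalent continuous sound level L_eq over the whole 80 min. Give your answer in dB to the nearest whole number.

85 dB

The energy average is taken in the linear domain: L_eq = 10·log₁₀[(Σ tᵢ·10^(Lᵢ/10))/T], T = 80 min.
Σ tᵢ·10^(Lᵢ/10) = 20·10^(87/10) + 10·10^(88/10) + 20·10^(86/10) + 30·10^(68/10) = 2.448e+10.
L_eq = 10·log₁₀(2.448e+10/80) = 84.86 dB.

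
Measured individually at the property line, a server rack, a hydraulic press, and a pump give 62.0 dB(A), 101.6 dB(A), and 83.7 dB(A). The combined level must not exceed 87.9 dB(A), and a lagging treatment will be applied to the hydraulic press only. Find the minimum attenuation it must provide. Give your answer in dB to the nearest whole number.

Fixed contribution from the other sources: Σ 10^(L/10) = 10^(62.0/10) + 10^(83.7/10) = 2.360e+08 (83.73 dB(A)).
To meet 87.9 dB(A) overall, the treated hydraulic press may contribute at most 10^(87.9/10) − 2.360e+08 = 3.806e+08, i.e. 85.80 dB(A).
So the hydraulic press must be reduced from 101.6 to 85.80 dB(A): IL = 15.80 dB.

16 dB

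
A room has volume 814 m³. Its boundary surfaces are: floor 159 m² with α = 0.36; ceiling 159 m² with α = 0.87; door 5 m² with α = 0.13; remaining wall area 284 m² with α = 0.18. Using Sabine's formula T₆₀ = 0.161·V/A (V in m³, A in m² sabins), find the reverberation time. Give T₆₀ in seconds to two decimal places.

A = Σ Sᵢαᵢ = 159·0.36 + 159·0.87 + 5·0.13 + 284·0.18 = 247.34 m².
T₆₀ = 0.161 × 814 / 247.34 = 0.530 s.

0.53 s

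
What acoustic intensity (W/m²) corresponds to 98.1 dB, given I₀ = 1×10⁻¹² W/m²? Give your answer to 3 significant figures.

0.00646 W/m²

I/I₀ = 10^(98.1/10) = 6.457e+09, so I = 6.457e+09 × 10⁻¹² W/m².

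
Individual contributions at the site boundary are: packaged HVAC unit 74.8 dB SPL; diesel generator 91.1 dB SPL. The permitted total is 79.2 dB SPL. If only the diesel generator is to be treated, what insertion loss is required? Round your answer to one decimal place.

13.9 dB

Fixed contribution from the other source: Σ 10^(L/10) = 10^(74.8/10) = 3.020e+07 (74.80 dB SPL).
To meet 79.2 dB SPL overall, the treated diesel generator may contribute at most 10^(79.2/10) − 3.020e+07 = 5.298e+07, i.e. 77.24 dB SPL.
So the diesel generator must be reduced from 91.1 to 77.24 dB SPL: IL = 13.86 dB.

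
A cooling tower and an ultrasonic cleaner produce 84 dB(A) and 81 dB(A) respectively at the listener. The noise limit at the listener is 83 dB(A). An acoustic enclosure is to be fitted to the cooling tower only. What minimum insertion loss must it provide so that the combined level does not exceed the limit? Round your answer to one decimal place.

5.3 dB

The untreated sources together contribute 10^(81/10) = 1.259e+08, i.e. 81.00 dB(A).
To meet 83 dB(A) overall, the treated cooling tower may contribute at most 10^(83/10) − 1.259e+08 = 7.363e+07, i.e. 78.67 dB(A).
Required insertion loss = 84 − 78.67 = 5.33 dB.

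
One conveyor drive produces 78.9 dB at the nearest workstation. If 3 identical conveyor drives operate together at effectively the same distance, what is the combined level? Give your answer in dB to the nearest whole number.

84 dB

L_total = L₁ + 10·log₁₀ N for N identical incoherent sources.
L_total = 78.9 + 10·log₁₀(3) = 78.9 + 4.771 = 83.67 dB.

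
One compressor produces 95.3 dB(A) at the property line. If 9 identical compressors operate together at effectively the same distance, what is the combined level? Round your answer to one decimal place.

L_total = L₁ + 10·log₁₀ N for N identical incoherent sources.
L_total = 95.3 + 10·log₁₀(9) = 95.3 + 9.542 = 104.84 dB(A).

104.8 dB(A)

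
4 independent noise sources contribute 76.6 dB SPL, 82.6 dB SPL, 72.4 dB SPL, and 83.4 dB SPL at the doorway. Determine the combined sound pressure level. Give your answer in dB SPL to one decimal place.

For uncorrelated sources the intensities add, so convert each level to linear form, sum, and take 10·log₁₀ of the total.
Σ 10^(L/10) = 10^(76.6/10) + 10^(82.6/10) + 10^(72.4/10) + 10^(83.4/10) = 4.638e+08.
L_total = 10·log₁₀(4.638e+08) = 86.66 dB SPL.

86.7 dB SPL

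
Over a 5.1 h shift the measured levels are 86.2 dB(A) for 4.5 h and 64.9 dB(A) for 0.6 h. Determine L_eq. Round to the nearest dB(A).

The energy average is taken in the linear domain: L_eq = 10·log₁₀[(Σ tᵢ·10^(Lᵢ/10))/T], T = 5.1 h.
Σ tᵢ·10^(Lᵢ/10) = 4.5·10^(86.2/10) + 0.6·10^(64.9/10) = 1.878e+09.
L_eq = 10·log₁₀(1.878e+09/5.1) = 85.66 dB(A).

86 dB(A)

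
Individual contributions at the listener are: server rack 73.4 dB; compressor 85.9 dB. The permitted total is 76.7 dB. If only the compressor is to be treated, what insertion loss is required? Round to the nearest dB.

12 dB

Fixed contribution from the other source: Σ 10^(L/10) = 10^(73.4/10) = 2.188e+07 (73.40 dB).
To meet 76.7 dB overall, the treated compressor may contribute at most 10^(76.7/10) − 2.188e+07 = 2.490e+07, i.e. 73.96 dB.
Required insertion loss = 85.9 − 73.96 = 11.94 dB.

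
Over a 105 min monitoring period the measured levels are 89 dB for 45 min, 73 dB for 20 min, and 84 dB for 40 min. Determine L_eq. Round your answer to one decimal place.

The energy average is taken in the linear domain: L_eq = 10·log₁₀[(Σ tᵢ·10^(Lᵢ/10))/T], T = 105 min.
Σ tᵢ·10^(Lᵢ/10) = 45·10^(89/10) + 20·10^(73/10) + 40·10^(84/10) = 4.619e+10.
L_eq = 10·log₁₀(4.619e+10/105) = 86.43 dB.

86.4 dB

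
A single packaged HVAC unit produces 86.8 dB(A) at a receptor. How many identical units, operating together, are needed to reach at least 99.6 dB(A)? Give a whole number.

Need L₁ + 10·log₁₀ N ≥ 99.6, i.e. log₁₀ N ≥ 1.28.
N ≥ 10^(12.8/10) = 19.055, so N = 20.

20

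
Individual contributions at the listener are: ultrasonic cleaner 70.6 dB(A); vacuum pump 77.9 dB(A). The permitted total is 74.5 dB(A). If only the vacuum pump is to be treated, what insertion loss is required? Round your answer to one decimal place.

The untreated sources together contribute 10^(70.6/10) = 1.148e+07, i.e. 70.60 dB(A).
The limit corresponds to 10^(74.5/10) = 2.818e+07; subtracting the fixed part leaves 1.670e+07 for the vacuum pump, i.e. 72.23 dB(A).
So the vacuum pump must be reduced from 77.9 to 72.23 dB(A): IL = 5.67 dB.

5.7 dB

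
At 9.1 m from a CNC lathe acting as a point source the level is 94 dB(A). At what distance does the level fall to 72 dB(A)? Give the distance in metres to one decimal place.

Point-source spreading drops the level by 20·log₁₀(r₂/r₁); inverting, r₂/r₁ = 10^(ΔL/20).
r₂ = 9.1·10^((94−72)/20) = 9.1·10^(22.0/20) = 114.56 m.

114.6 m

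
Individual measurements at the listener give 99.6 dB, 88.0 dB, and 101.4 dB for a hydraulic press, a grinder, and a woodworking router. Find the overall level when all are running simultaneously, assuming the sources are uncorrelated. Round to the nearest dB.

104 dB

For uncorrelated sources the intensities add, so convert each level to linear form, sum, and take 10·log₁₀ of the total.
Σ 10^(L/10) = 10^(99.6/10) + 10^(88.0/10) + 10^(101.4/10) = 2.355e+10.
L_total = 10·log₁₀(2.355e+10) = 103.72 dB.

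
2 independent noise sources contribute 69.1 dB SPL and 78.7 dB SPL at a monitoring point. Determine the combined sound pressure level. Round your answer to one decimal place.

Incoherent sources combine by intensity addition: L_total = 10·log₁₀(Σ 10^(L_i/10)).
Σ 10^(L/10) = 10^(69.1/10) + 10^(78.7/10) = 8.226e+07.
L_total = 10·log₁₀(8.226e+07) = 79.15 dB SPL.

79.2 dB SPL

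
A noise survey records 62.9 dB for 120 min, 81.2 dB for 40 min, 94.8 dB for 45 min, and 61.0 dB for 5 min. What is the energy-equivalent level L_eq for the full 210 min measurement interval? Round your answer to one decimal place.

L_eq = 10·log₁₀[(1/T)·Σ tᵢ·10^(Lᵢ/10)] with T = 210 min.
Σ tᵢ·10^(Lᵢ/10) = 120·10^(62.9/10) + 40·10^(81.2/10) + 45·10^(94.8/10) + 5·10^(61.0/10) = 1.414e+11.
L_eq = 10·log₁₀(1.414e+11/210) = 88.28 dB.

88.3 dB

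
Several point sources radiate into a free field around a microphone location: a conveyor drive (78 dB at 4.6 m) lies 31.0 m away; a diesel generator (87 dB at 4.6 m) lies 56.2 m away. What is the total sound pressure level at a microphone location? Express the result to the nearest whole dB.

67 dB

Propagate each source to the receiver with L = L_ref − 20·log₁₀(r/r_ref), then add intensities.
conveyor drive: 78 − 20·log₁₀(31.0/4.6) = 78 − 16.57 = 61.43 dB.
diesel generator: 87 − 20·log₁₀(56.2/4.6) = 87 − 21.74 = 65.26 dB.
Σ 10^(L/10) = 4.747e+06 → L_total = 10·log₁₀(4.747e+06) = 66.76 dB.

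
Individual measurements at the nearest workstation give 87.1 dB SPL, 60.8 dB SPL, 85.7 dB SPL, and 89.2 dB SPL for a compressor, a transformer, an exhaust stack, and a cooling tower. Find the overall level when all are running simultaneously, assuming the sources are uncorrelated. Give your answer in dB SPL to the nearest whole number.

For uncorrelated sources the intensities add, so convert each level to linear form, sum, and take 10·log₁₀ of the total.
Σ 10^(L/10) = 10^(87.1/10) + 10^(60.8/10) + 10^(85.7/10) + 10^(89.2/10) = 1.717e+09.
L_total = 10·log₁₀(1.717e+09) = 92.35 dB SPL.

92 dB SPL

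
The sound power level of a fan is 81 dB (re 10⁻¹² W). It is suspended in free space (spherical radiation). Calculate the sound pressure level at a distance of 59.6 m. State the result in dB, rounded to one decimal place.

34.5 dB

The power spreads over a sphere of area 4π·r², so L_p = L_w − 10·log₁₀(4π·r²).
4π·r² = 4.464e+04 m², 10·log₁₀ of that is 46.497 dB.
L_p = 81 − 46.497 = 34.50 dB.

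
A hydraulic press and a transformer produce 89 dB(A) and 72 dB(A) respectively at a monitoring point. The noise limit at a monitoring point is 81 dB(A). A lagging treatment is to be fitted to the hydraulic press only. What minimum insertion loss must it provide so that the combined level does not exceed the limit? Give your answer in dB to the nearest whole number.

Everything except the hydraulic press sums to 10^(72/10) = 1.585e+07 in linear terms, 72.00 dB(A).
The limit corresponds to 10^(81/10) = 1.259e+08; subtracting the fixed part leaves 1.100e+08 for the hydraulic press, i.e. 80.42 dB(A).
Required insertion loss = 89 − 80.42 = 8.58 dB.

9 dB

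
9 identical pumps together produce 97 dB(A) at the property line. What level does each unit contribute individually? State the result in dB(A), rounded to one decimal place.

87.5 dB(A)

9 equal contributions raise the level by 10·log₁₀ 9 = 9.542 dB, so each unit alone gives 97 − 9.542.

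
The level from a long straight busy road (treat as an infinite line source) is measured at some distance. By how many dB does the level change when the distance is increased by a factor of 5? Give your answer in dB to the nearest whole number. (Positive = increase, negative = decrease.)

-7 dB

Line-source spreading: ΔL = −10·log₁₀(r₂/r₁).
ΔL = −10·log₁₀(5) = -6.99 dB.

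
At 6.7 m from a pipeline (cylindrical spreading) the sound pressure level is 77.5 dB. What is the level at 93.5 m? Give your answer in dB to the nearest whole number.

66 dB

Line-source attenuation: ΔL = 10·log₁₀(r₂/r₁) = 10·log₁₀(93.5/6.7) = 11.447 dB.
L₂ = 77.5 − 10·log₁₀(93.5/6.7) = 77.5 − 11.447 = 66.05 dB.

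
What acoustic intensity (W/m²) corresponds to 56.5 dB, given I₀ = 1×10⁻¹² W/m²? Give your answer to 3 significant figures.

4.47e-07 W/m²

I/I₀ = 10^(56.5/10) = 4.467e+05, so I = 4.467e+05 × 10⁻¹² W/m².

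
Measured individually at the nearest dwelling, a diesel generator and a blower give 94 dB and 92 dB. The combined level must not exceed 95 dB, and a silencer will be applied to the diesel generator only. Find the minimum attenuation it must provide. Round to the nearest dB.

The untreated sources together contribute 10^(92/10) = 1.585e+09, i.e. 92.00 dB.
The limit corresponds to 10^(95/10) = 3.162e+09; subtracting the fixed part leaves 1.577e+09 for the diesel generator, i.e. 91.98 dB.
Required insertion loss = 94 − 91.98 = 2.02 dB.

2 dB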